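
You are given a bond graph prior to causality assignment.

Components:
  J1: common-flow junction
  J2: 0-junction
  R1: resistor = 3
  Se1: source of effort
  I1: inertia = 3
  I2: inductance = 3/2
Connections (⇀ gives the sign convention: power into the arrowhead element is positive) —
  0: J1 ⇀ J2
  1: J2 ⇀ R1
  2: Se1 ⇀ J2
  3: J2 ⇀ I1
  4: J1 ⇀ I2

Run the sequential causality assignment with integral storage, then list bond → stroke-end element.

#0 →J1
#1 →R1
#2 →J2
#3 →I1
#4 →I2

β2 stroke at J2  (source Se1 imposes e)
β0 stroke at J1  (J2 effort already set via bond 2)
β1 stroke at R1  (0-jn J2 has e-setter on 2)
β3 stroke at I1  (J2 effort already set via bond 2)
β4 stroke at I2  (J1 needs exactly one f-in)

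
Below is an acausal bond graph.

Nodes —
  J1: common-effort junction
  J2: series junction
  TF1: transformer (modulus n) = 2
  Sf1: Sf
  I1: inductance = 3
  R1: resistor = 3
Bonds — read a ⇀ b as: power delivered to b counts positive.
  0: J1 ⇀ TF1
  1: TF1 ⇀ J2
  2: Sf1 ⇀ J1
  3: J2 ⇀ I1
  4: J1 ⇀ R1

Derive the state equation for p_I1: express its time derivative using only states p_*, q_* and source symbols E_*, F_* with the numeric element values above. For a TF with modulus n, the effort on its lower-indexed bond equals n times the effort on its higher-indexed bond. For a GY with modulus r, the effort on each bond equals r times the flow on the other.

dp_I1/dt = 3*F_Sf1/2 - p_I1/4

β2 stroke→Sf1  (source Sf1 imposes f)
β3 stroke→I1  (I1 outputs flow p/I1)
β1 stroke→J2  (common-f at J2 fixed by 3)
β0 stroke→TF1  (TF1: transformer flips bond 1)
β4 stroke→J1  (only one effort-in slot at J1)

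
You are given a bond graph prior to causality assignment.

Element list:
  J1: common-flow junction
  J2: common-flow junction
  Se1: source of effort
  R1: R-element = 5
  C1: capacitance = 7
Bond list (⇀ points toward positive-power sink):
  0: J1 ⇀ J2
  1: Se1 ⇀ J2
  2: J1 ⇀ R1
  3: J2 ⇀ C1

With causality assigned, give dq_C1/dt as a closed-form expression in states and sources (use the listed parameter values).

dq_C1/dt = E_Se1/5 - q_C1/35

b1 →J2  (source Se1 imposes e)
b3 →J2  (C1: C, integral causality)
b0 →J1  (J2: last free bond brings flow in)
b2 →R1  (J1 needs exactly one f-in)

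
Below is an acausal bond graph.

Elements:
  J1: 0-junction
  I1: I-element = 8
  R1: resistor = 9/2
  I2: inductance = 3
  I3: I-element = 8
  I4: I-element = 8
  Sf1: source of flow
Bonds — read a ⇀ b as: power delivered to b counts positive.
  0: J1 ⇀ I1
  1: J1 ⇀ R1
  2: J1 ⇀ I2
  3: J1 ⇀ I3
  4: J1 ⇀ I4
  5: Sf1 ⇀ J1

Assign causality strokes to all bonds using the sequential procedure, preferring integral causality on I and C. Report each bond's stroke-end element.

β0 |I1
β1 |J1
β2 |I2
β3 |I3
β4 |I4
β5 |Sf1

b5 stroke at Sf1  (Sf1 fixes flow; stroke at Sf1)
b0 stroke at I1  (I1 integral (f out))
b2 stroke at I2  (I2 outputs flow p/I2)
b3 stroke at I3  (prefer integral on I3)
b4 stroke at I4  (I4 integral (f out))
b1 stroke at J1  (only one effort-in slot at J1)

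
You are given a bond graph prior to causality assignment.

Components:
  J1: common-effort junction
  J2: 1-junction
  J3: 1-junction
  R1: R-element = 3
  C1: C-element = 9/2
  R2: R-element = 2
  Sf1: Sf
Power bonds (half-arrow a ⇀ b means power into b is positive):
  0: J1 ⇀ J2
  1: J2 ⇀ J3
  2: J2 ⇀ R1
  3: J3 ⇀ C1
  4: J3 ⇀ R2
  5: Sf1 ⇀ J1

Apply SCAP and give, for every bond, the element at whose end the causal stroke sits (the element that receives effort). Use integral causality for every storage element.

#5 stroke at Sf1  (source Sf1 imposes f)
#0 stroke at J1  (J1 needs exactly one e-in)
#1 stroke at J2  (common-f at J2 fixed by 0)
#2 stroke at J2  (J2 flow already set via bond 0)
#3 stroke at J3  (J3: bond 1 brought flow, rest push out)
#4 stroke at J3  (common-f at J3 fixed by 1)

β0 →J1
β1 →J2
β2 →J2
β3 →J3
β4 →J3
β5 →Sf1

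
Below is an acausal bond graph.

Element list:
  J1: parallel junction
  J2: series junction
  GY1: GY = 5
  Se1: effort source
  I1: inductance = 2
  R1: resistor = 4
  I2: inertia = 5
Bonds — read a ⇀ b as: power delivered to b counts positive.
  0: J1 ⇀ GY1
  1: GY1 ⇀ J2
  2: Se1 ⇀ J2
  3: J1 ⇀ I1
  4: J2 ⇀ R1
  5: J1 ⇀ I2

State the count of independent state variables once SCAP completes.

bond 2 stroke at J2  (Se1: effort source, stroke at far end)
bond 3 stroke at I1  (prefer integral on I1)
bond 5 stroke at I2  (I2: I, integral causality)
bond 0 stroke at J1  (J1 needs exactly one e-in)
bond 1 stroke at J2  (GY1 both-in/both-out from 0)
bond 4 stroke at R1  (closing 1-jn rule on J2)

2  (I1, I2 all integral)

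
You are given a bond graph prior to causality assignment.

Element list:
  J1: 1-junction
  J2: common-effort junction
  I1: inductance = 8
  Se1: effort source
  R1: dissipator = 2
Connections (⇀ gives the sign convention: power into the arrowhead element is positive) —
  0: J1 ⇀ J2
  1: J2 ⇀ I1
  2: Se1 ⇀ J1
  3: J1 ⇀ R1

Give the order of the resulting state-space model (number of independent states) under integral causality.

b2 stroke→J1  (Se1 (Se) sets effort on bond)
b1 stroke→I1  (I1 outputs flow p/I1)
b0 stroke→J2  (J2 needs exactly one e-in)
b3 stroke→J1  (J1: bond 0 brought flow, rest push out)

1  (I1 all integral)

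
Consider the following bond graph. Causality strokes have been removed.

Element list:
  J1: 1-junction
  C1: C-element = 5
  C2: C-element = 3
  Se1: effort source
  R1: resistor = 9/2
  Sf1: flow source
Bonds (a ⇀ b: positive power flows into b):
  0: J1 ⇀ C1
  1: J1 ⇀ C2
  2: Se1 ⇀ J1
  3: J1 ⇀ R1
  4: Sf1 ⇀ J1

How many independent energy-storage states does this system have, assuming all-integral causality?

2  (C1, C2 all integral)

β2 |J1  (Se1: effort source, stroke at far end)
β4 |Sf1  (Sf1 (Sf) sets flow on bond)
β0 |J1  (1-jn J1 has f-setter on 4)
β1 |J1  (1-jn J1 has f-setter on 4)
β3 |J1  (J1: bond 4 brought flow, rest push out)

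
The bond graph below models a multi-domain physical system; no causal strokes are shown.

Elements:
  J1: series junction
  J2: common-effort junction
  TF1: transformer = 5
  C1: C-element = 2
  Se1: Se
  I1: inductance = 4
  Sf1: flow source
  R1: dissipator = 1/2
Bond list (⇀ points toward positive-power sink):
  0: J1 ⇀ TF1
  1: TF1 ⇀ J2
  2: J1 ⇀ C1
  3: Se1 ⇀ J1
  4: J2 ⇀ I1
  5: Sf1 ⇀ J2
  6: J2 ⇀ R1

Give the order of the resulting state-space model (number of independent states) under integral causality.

β3 stroke at J1  (Se1: effort source, stroke at far end)
β5 stroke at Sf1  (source Sf1 imposes f)
β2 stroke at J1  (C1: C, integral causality)
β0 stroke at TF1  (closing 1-jn rule on J1)
β1 stroke at J2  (TF1: transformer flips bond 0)
β4 stroke at I1  (J2 effort already set via bond 1)
β6 stroke at R1  (common-e at J2 fixed by 1)

2  (C1, I1 all integral)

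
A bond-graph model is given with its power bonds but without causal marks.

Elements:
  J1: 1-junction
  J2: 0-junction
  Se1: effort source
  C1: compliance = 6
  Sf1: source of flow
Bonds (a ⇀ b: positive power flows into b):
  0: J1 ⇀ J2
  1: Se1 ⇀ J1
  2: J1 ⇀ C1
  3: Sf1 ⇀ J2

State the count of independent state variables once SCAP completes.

1  (C1 all integral)

#1 stroke at J1  (Se1 (Se) sets effort on bond)
#3 stroke at Sf1  (Sf1 fixes flow; stroke at Sf1)
#0 stroke at J2  (closing 0-jn rule on J2)
#2 stroke at J1  (1-jn J1 has f-setter on 0)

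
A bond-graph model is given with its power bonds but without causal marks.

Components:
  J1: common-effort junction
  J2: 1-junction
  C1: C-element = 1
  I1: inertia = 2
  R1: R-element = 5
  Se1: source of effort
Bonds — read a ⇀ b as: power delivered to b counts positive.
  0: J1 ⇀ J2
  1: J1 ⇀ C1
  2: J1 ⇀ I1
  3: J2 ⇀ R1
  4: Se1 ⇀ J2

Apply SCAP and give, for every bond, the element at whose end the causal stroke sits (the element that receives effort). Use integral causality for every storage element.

β0 |J2
β1 |J1
β2 |I1
β3 |R1
β4 |J2

bond 4 →J2  (Se1 (Se) sets effort on bond)
bond 1 →J1  (C1 integral (e out))
bond 0 →J2  (common-e at J1 fixed by 1)
bond 2 →I1  (J1: bond 1 brought effort, rest push out)
bond 3 →R1  (J2: last free bond brings flow in)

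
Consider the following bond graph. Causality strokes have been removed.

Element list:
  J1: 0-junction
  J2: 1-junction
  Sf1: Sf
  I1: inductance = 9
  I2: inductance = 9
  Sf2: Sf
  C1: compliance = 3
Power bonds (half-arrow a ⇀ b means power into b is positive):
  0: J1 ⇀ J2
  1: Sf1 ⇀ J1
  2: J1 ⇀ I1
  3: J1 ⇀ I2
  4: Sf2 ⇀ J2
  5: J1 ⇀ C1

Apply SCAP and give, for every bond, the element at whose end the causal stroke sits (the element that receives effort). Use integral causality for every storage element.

bond 0 →J2
bond 1 →Sf1
bond 2 →I1
bond 3 →I2
bond 4 →Sf2
bond 5 →J1

bond 1 →Sf1  (Sf1 (Sf) sets flow on bond)
bond 4 →Sf2  (source Sf2 imposes f)
bond 0 →J2  (common-f at J2 fixed by 4)
bond 2 →I1  (I1 outputs flow p/I1)
bond 3 →I2  (I2 integral (f out))
bond 5 →J1  (J1: last free bond brings effort in)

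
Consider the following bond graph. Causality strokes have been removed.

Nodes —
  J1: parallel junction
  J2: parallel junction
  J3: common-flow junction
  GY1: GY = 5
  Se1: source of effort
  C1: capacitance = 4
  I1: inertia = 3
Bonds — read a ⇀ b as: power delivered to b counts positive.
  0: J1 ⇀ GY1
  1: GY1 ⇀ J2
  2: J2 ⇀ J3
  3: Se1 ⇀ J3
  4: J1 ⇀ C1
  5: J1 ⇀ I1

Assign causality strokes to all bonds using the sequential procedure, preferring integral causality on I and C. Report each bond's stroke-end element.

bond 0 stroke→GY1
bond 1 stroke→GY1
bond 2 stroke→J2
bond 3 stroke→J3
bond 4 stroke→J1
bond 5 stroke→I1

β3 →J3  (source Se1 imposes e)
β2 →J2  (J3: last free bond brings flow in)
β1 →GY1  (0-jn J2 has e-setter on 2)
β0 →GY1  (through GY1, causality inverts; strokes same side of GY1)
β4 →J1  (C1: C, integral causality)
β5 →I1  (0-jn J1 has e-setter on 4)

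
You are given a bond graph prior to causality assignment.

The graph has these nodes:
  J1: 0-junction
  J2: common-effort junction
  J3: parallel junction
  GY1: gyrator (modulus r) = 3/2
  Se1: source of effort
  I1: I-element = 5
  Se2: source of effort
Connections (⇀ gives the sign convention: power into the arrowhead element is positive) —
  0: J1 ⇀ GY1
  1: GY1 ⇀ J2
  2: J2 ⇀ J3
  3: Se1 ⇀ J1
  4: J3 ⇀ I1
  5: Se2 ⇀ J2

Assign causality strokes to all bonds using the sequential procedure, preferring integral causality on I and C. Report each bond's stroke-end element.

bond 3 →J1  (Se1 fixes effort; stroke away)
bond 5 →J2  (Se2 (Se) sets effort on bond)
bond 0 →GY1  (common-e at J1 fixed by 3)
bond 1 →GY1  (J2: bond 5 brought effort, rest push out)
bond 2 →J3  (J2 effort already set via bond 5)
bond 4 →I1  (J3: bond 2 brought effort, rest push out)

b0 stroke→GY1
b1 stroke→GY1
b2 stroke→J3
b3 stroke→J1
b4 stroke→I1
b5 stroke→J2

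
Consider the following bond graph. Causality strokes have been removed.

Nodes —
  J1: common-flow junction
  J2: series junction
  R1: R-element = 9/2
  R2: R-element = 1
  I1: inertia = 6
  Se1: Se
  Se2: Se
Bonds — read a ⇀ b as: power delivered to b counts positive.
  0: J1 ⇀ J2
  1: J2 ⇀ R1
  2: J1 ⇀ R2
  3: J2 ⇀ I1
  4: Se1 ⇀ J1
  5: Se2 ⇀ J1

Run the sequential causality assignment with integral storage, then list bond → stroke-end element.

b0 |J2
b1 |J2
b2 |J1
b3 |I1
b4 |J1
b5 |J1

b4 |J1  (Se1: effort source, stroke at far end)
b5 |J1  (source Se2 imposes e)
b3 |I1  (prefer integral on I1)
b0 |J2  (common-f at J2 fixed by 3)
b1 |J2  (common-f at J2 fixed by 3)
b2 |J1  (common-f at J1 fixed by 0)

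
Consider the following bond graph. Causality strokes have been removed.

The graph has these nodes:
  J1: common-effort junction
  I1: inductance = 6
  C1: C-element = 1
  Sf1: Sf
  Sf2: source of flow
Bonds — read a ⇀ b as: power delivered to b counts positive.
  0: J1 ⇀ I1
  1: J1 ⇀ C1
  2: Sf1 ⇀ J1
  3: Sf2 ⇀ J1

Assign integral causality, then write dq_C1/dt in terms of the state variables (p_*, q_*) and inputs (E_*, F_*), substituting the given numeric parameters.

dq_C1/dt = F_Sf1 + F_Sf2 - p_I1/6

bond 2 stroke→Sf1  (Sf1 fixes flow; stroke at Sf1)
bond 3 stroke→Sf2  (source Sf2 imposes f)
bond 0 stroke→I1  (I1 integral (f out))
bond 1 stroke→J1  (closing 0-jn rule on J1)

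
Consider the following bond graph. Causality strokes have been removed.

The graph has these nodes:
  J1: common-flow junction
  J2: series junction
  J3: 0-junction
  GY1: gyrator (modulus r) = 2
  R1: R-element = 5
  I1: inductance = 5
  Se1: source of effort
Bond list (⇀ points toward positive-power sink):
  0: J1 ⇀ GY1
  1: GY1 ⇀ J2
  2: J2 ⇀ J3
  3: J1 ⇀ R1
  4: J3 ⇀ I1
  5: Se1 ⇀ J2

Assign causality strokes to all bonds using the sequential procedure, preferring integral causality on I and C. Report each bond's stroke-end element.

b0 |J1
b1 |J2
b2 |J3
b3 |R1
b4 |I1
b5 |J2

β5 →J2  (Se1: effort source, stroke at far end)
β4 →I1  (I1 outputs flow p/I1)
β2 →J3  (J3: last free bond brings effort in)
β1 →J2  (1-jn J2 has f-setter on 2)
β0 →J1  (GY1: gyrator matches bond 1)
β3 →R1  (J1 needs exactly one f-in)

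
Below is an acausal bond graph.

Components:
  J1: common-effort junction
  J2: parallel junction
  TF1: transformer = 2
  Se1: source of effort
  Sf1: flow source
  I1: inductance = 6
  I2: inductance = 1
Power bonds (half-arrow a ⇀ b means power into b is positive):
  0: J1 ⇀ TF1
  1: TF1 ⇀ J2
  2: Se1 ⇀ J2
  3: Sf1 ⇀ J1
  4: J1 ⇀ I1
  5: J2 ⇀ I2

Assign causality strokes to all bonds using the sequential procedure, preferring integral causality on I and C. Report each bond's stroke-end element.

bond 2 stroke→J2  (source Se1 imposes e)
bond 3 stroke→Sf1  (Sf1: flow source, stroke at near end)
bond 1 stroke→TF1  (J2 effort already set via bond 2)
bond 5 stroke→I2  (J2 effort already set via bond 2)
bond 0 stroke→J1  (TF1 one-in-one-out from 1)
bond 4 stroke→I1  (0-jn J1 has e-setter on 0)

β0 stroke→J1
β1 stroke→TF1
β2 stroke→J2
β3 stroke→Sf1
β4 stroke→I1
β5 stroke→I2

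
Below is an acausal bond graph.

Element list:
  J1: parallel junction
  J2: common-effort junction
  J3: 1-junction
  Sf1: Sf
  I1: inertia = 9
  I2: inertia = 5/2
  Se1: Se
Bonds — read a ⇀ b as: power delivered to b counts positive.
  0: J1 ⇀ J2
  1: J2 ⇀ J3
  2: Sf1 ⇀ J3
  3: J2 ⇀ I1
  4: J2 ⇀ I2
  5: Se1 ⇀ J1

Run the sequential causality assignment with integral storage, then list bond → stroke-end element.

b0 →J2
b1 →J3
b2 →Sf1
b3 →I1
b4 →I2
b5 →J1

b2 stroke at Sf1  (source Sf1 imposes f)
b5 stroke at J1  (Se1 (Se) sets effort on bond)
b0 stroke at J2  (J1 effort already set via bond 5)
b1 stroke at J3  (J2: bond 0 brought effort, rest push out)
b3 stroke at I1  (J2 effort already set via bond 0)
b4 stroke at I2  (J2 effort already set via bond 0)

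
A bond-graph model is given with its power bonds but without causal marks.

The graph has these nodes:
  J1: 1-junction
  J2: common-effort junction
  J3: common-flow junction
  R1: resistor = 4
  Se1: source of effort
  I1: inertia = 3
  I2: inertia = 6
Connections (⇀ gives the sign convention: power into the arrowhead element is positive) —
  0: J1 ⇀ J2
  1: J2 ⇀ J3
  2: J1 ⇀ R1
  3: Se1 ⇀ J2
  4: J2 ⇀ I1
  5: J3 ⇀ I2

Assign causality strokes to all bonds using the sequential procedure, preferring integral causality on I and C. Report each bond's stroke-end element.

β3 →J2  (Se1 fixes effort; stroke away)
β0 →J1  (J2: bond 3 brought effort, rest push out)
β1 →J3  (J2 effort already set via bond 3)
β4 →I1  (common-e at J2 fixed by 3)
β5 →I2  (J3 needs exactly one f-in)
β2 →R1  (closing 1-jn rule on J1)

bond 0 stroke→J1
bond 1 stroke→J3
bond 2 stroke→R1
bond 3 stroke→J2
bond 4 stroke→I1
bond 5 stroke→I2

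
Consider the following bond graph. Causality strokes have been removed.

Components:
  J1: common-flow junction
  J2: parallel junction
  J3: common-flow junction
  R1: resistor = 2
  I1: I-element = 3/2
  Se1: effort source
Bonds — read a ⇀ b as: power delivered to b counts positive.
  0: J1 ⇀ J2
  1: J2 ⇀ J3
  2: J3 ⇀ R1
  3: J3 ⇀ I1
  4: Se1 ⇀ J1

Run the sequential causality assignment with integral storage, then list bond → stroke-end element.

bond 4 →J1  (source Se1 imposes e)
bond 0 →J2  (only one flow-in slot at J1)
bond 1 →J3  (common-e at J2 fixed by 0)
bond 3 →I1  (I1: I, integral causality)
bond 2 →J3  (1-jn J3 has f-setter on 3)

#0 |J2
#1 |J3
#2 |J3
#3 |I1
#4 |J1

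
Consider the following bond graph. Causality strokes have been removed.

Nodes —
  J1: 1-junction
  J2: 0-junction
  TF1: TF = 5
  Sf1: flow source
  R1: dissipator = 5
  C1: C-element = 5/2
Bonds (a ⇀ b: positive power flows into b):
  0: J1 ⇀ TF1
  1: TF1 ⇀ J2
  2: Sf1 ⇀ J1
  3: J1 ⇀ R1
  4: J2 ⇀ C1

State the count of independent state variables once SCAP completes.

1  (C1 all integral)

β2 |Sf1  (source Sf1 imposes f)
β0 |J1  (1-jn J1 has f-setter on 2)
β3 |J1  (J1: bond 2 brought flow, rest push out)
β1 |TF1  (through TF1, causality passes straight; one stroke at TF1)
β4 |J2  (J2 needs exactly one e-in)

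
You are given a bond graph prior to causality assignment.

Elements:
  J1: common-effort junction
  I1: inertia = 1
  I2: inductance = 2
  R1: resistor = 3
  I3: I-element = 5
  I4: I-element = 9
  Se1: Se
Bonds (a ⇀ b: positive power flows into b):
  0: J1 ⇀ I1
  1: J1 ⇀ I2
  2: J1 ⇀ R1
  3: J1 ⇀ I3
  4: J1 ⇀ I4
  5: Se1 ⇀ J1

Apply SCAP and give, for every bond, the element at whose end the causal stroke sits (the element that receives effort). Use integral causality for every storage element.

b0 →I1
b1 →I2
b2 →R1
b3 →I3
b4 →I4
b5 →J1

b5 |J1  (Se1 fixes effort; stroke away)
b0 |I1  (0-jn J1 has e-setter on 5)
b1 |I2  (J1: bond 5 brought effort, rest push out)
b2 |R1  (J1: bond 5 brought effort, rest push out)
b3 |I3  (0-jn J1 has e-setter on 5)
b4 |I4  (J1: bond 5 brought effort, rest push out)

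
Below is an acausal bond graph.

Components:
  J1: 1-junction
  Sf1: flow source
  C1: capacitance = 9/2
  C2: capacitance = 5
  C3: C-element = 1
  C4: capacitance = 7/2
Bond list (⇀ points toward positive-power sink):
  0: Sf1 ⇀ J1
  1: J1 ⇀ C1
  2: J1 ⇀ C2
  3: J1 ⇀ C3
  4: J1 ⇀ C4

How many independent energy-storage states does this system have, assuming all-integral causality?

β0 |Sf1  (Sf1 fixes flow; stroke at Sf1)
β1 |J1  (J1 flow already set via bond 0)
β2 |J1  (common-f at J1 fixed by 0)
β3 |J1  (J1 flow already set via bond 0)
β4 |J1  (1-jn J1 has f-setter on 0)

4  (C1, C2, C3, C4 all integral)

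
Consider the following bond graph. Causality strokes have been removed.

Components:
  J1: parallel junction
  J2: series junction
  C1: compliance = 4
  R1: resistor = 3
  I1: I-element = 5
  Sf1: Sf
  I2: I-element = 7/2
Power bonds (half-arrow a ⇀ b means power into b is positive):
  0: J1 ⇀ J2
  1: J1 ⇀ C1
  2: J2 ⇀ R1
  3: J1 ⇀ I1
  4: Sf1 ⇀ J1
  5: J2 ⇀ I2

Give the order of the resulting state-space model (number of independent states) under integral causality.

3  (C1, I1, I2 all integral)

bond 4 stroke at Sf1  (Sf1 fixes flow; stroke at Sf1)
bond 1 stroke at J1  (C1 integral (e out))
bond 0 stroke at J2  (common-e at J1 fixed by 1)
bond 3 stroke at I1  (common-e at J1 fixed by 1)
bond 5 stroke at I2  (I2 outputs flow p/I2)
bond 2 stroke at J2  (1-jn J2 has f-setter on 5)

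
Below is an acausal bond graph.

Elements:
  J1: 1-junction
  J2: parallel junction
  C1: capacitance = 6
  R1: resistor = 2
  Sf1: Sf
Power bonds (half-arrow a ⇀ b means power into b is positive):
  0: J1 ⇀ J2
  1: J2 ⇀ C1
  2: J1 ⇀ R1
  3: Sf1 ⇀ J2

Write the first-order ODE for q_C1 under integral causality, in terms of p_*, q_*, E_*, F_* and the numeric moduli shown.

dq_C1/dt = F_Sf1 - q_C1/12

bond 3 →Sf1  (Sf1 fixes flow; stroke at Sf1)
bond 1 →J2  (C1 outputs effort q/C1)
bond 0 →J1  (0-jn J2 has e-setter on 1)
bond 2 →R1  (J1: last free bond brings flow in)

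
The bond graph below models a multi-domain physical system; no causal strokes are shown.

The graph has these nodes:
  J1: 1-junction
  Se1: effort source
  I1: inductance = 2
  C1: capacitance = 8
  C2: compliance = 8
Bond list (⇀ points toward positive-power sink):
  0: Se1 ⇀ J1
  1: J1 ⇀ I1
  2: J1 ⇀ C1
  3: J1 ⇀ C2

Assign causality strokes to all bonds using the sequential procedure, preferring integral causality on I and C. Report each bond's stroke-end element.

#0 |J1
#1 |I1
#2 |J1
#3 |J1

b0 stroke→J1  (Se1: effort source, stroke at far end)
b1 stroke→I1  (I1 integral (f out))
b2 stroke→J1  (1-jn J1 has f-setter on 1)
b3 stroke→J1  (1-jn J1 has f-setter on 1)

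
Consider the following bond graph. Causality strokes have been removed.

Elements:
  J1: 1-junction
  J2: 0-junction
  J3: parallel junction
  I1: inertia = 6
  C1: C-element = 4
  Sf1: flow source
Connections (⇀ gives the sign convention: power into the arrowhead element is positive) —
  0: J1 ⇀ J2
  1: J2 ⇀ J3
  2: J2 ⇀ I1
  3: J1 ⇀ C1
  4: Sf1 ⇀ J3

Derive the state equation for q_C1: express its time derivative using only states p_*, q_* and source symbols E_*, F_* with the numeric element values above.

b4 stroke→Sf1  (Sf1 (Sf) sets flow on bond)
b1 stroke→J3  (only one effort-in slot at J3)
b2 stroke→I1  (I1: I, integral causality)
b0 stroke→J2  (J2: last free bond brings effort in)
b3 stroke→J1  (1-jn J1 has f-setter on 0)

dq_C1/dt = -F_Sf1 + p_I1/6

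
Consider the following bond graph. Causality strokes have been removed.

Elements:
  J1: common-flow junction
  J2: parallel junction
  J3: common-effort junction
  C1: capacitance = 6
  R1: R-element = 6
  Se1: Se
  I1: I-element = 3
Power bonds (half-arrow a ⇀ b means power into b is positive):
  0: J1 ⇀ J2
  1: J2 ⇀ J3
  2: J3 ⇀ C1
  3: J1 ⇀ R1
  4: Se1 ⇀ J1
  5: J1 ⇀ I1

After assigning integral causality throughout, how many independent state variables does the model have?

2  (C1, I1 all integral)

b4 →J1  (source Se1 imposes e)
b2 →J3  (C1 integral (e out))
b1 →J2  (J3 effort already set via bond 2)
b0 →J1  (J2: bond 1 brought effort, rest push out)
b5 →I1  (I1: I, integral causality)
b3 →J1  (common-f at J1 fixed by 5)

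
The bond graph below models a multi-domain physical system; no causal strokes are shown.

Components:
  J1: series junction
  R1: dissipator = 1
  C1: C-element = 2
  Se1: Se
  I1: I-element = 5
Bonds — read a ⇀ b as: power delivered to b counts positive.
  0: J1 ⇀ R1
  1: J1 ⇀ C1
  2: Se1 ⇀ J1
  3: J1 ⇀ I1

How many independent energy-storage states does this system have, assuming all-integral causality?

2  (C1, I1 all integral)

bond 2 stroke at J1  (source Se1 imposes e)
bond 1 stroke at J1  (C1: C, integral causality)
bond 3 stroke at I1  (I1 outputs flow p/I1)
bond 0 stroke at J1  (J1: bond 3 brought flow, rest push out)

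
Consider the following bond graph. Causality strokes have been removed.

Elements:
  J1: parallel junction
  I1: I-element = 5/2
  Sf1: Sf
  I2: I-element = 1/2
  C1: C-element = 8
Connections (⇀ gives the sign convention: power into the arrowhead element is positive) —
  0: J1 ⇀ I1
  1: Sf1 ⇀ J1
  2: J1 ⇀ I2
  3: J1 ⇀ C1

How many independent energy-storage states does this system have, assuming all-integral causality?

#1 stroke at Sf1  (Sf1 fixes flow; stroke at Sf1)
#0 stroke at I1  (I1 integral (f out))
#2 stroke at I2  (I2 integral (f out))
#3 stroke at J1  (J1 needs exactly one e-in)

3  (C1, I1, I2 all integral)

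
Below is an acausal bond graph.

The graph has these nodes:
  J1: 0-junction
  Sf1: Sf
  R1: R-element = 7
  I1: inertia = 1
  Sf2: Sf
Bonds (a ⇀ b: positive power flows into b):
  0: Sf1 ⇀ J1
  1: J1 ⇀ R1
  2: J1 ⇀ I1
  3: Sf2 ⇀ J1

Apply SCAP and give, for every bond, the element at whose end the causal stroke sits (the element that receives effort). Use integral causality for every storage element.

#0 stroke→Sf1  (Sf1 fixes flow; stroke at Sf1)
#3 stroke→Sf2  (Sf2: flow source, stroke at near end)
#2 stroke→I1  (I1 integral (f out))
#1 stroke→J1  (J1: last free bond brings effort in)

#0 stroke→Sf1
#1 stroke→J1
#2 stroke→I1
#3 stroke→Sf2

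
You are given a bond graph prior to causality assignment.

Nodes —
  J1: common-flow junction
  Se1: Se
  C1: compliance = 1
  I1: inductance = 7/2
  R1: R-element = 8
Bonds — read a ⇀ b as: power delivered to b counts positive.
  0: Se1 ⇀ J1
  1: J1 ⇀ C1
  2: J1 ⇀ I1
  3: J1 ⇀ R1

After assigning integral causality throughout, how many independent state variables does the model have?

β0 stroke at J1  (Se1: effort source, stroke at far end)
β1 stroke at J1  (prefer integral on C1)
β2 stroke at I1  (I1: I, integral causality)
β3 stroke at J1  (common-f at J1 fixed by 2)

2  (C1, I1 all integral)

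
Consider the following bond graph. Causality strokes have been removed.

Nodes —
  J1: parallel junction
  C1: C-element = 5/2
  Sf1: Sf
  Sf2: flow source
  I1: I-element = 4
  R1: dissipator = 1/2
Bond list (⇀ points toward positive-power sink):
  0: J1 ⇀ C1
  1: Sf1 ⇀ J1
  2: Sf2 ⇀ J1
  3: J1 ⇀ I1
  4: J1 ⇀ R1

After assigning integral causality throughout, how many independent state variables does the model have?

#1 stroke→Sf1  (Sf1: flow source, stroke at near end)
#2 stroke→Sf2  (Sf2: flow source, stroke at near end)
#0 stroke→J1  (C1 outputs effort q/C1)
#3 stroke→I1  (common-e at J1 fixed by 0)
#4 stroke→R1  (J1: bond 0 brought effort, rest push out)

2  (C1, I1 all integral)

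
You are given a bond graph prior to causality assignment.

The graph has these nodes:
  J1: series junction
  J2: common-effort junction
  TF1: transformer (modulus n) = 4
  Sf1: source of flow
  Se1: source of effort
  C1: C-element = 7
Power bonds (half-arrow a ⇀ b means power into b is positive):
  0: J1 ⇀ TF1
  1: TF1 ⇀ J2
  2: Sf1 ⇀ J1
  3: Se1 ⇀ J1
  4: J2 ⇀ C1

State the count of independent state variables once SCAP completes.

1  (C1 all integral)

b2 |Sf1  (Sf1 (Sf) sets flow on bond)
b3 |J1  (source Se1 imposes e)
b0 |J1  (J1 flow already set via bond 2)
b1 |TF1  (TF TF1: opposite of bond 0)
b4 |J2  (J2 needs exactly one e-in)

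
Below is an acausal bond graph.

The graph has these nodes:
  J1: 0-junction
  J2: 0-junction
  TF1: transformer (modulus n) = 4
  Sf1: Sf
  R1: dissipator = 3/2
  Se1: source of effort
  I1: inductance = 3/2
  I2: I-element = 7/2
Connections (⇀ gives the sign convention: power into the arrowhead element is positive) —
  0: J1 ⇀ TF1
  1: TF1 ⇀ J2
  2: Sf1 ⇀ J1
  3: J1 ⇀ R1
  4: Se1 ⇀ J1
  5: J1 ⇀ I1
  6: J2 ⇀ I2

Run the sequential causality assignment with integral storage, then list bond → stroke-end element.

#0 →TF1
#1 →J2
#2 →Sf1
#3 →R1
#4 →J1
#5 →I1
#6 →I2

β2 →Sf1  (Sf1: flow source, stroke at near end)
β4 →J1  (Se1 fixes effort; stroke away)
β0 →TF1  (common-e at J1 fixed by 4)
β3 →R1  (J1 effort already set via bond 4)
β5 →I1  (common-e at J1 fixed by 4)
β1 →J2  (TF1: transformer flips bond 0)
β6 →I2  (common-e at J2 fixed by 1)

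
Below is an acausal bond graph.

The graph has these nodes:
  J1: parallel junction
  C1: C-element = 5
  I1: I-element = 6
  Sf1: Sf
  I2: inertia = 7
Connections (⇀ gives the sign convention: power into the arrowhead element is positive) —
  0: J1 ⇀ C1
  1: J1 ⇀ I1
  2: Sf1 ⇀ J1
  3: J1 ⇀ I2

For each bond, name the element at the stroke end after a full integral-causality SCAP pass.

#2 stroke→Sf1  (Sf1 fixes flow; stroke at Sf1)
#0 stroke→J1  (prefer integral on C1)
#1 stroke→I1  (J1: bond 0 brought effort, rest push out)
#3 stroke→I2  (common-e at J1 fixed by 0)

b0 |J1
b1 |I1
b2 |Sf1
b3 |I2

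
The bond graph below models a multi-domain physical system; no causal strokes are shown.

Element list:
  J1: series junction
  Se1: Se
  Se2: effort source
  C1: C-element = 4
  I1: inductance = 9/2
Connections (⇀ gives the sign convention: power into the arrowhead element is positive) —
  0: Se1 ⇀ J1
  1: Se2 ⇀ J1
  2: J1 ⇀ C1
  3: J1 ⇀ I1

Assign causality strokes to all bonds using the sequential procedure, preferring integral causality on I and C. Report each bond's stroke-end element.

β0 |J1  (Se1 (Se) sets effort on bond)
β1 |J1  (Se2 (Se) sets effort on bond)
β2 |J1  (C1: C, integral causality)
β3 |I1  (only one flow-in slot at J1)

bond 0 →J1
bond 1 →J1
bond 2 →J1
bond 3 →I1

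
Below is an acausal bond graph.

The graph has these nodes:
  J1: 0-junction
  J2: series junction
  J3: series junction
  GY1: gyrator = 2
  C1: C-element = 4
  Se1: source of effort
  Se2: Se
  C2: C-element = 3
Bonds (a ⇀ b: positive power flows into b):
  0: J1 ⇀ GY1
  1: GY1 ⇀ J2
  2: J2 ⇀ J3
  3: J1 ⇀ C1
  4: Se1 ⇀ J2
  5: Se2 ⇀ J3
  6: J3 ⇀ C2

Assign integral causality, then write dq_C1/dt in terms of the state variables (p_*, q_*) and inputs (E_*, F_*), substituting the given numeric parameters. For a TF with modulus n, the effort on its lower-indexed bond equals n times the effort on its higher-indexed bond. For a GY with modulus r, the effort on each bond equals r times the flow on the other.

dq_C1/dt = E_Se1/2 + E_Se2/2 - q_C2/6

#4 |J2  (Se1: effort source, stroke at far end)
#5 |J3  (Se2: effort source, stroke at far end)
#3 |J1  (C1: C, integral causality)
#0 |GY1  (0-jn J1 has e-setter on 3)
#1 |GY1  (GY1 both-in/both-out from 0)
#2 |J2  (J2 flow already set via bond 1)
#6 |J3  (J3 flow already set via bond 2)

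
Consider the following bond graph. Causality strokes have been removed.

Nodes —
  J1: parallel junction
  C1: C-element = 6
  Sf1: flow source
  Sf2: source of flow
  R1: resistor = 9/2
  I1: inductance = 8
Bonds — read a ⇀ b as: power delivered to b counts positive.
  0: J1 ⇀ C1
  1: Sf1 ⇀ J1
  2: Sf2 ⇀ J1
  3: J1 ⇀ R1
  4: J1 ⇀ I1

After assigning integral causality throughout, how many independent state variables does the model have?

#1 stroke→Sf1  (Sf1 fixes flow; stroke at Sf1)
#2 stroke→Sf2  (Sf2: flow source, stroke at near end)
#0 stroke→J1  (prefer integral on C1)
#3 stroke→R1  (J1 effort already set via bond 0)
#4 stroke→I1  (J1 effort already set via bond 0)

2  (C1, I1 all integral)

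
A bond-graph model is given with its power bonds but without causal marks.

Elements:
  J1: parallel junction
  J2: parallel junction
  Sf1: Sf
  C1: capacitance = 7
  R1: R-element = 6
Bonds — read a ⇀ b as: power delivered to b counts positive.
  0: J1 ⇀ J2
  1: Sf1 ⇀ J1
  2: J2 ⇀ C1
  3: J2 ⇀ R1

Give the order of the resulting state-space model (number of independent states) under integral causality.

1  (C1 all integral)

b1 stroke at Sf1  (Sf1 fixes flow; stroke at Sf1)
b0 stroke at J1  (closing 0-jn rule on J1)
b2 stroke at J2  (C1: C, integral causality)
b3 stroke at R1  (J2 effort already set via bond 2)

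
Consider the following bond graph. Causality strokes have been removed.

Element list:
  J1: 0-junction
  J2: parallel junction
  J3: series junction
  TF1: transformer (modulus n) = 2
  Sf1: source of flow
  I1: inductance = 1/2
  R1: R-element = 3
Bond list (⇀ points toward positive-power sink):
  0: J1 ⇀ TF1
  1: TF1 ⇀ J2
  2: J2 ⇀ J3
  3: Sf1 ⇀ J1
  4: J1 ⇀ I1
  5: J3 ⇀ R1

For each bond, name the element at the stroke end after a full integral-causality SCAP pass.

β0 stroke at J1
β1 stroke at TF1
β2 stroke at J2
β3 stroke at Sf1
β4 stroke at I1
β5 stroke at J3

bond 3 →Sf1  (Sf1: flow source, stroke at near end)
bond 4 →I1  (I1 outputs flow p/I1)
bond 0 →J1  (closing 0-jn rule on J1)
bond 1 →TF1  (TF TF1: opposite of bond 0)
bond 2 →J2  (only one effort-in slot at J2)
bond 5 →J3  (1-jn J3 has f-setter on 2)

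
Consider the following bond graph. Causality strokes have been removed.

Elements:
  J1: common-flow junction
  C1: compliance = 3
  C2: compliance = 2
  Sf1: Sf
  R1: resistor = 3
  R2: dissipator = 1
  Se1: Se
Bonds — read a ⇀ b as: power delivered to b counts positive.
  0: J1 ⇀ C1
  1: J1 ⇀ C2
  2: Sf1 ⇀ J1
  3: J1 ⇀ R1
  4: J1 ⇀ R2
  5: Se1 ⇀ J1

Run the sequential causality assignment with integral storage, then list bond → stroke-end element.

#0 stroke→J1
#1 stroke→J1
#2 stroke→Sf1
#3 stroke→J1
#4 stroke→J1
#5 stroke→J1

β2 |Sf1  (Sf1: flow source, stroke at near end)
β5 |J1  (Se1 (Se) sets effort on bond)
β0 |J1  (J1: bond 2 brought flow, rest push out)
β1 |J1  (common-f at J1 fixed by 2)
β3 |J1  (J1: bond 2 brought flow, rest push out)
β4 |J1  (common-f at J1 fixed by 2)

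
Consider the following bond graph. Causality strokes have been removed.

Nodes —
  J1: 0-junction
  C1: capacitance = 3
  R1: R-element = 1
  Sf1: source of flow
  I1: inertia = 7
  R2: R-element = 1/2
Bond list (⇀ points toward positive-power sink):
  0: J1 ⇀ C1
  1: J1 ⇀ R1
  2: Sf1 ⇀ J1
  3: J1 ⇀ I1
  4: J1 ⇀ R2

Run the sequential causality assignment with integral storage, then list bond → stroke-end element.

#0 stroke→J1
#1 stroke→R1
#2 stroke→Sf1
#3 stroke→I1
#4 stroke→R2

bond 2 stroke at Sf1  (Sf1: flow source, stroke at near end)
bond 0 stroke at J1  (C1 integral (e out))
bond 1 stroke at R1  (common-e at J1 fixed by 0)
bond 3 stroke at I1  (common-e at J1 fixed by 0)
bond 4 stroke at R2  (common-e at J1 fixed by 0)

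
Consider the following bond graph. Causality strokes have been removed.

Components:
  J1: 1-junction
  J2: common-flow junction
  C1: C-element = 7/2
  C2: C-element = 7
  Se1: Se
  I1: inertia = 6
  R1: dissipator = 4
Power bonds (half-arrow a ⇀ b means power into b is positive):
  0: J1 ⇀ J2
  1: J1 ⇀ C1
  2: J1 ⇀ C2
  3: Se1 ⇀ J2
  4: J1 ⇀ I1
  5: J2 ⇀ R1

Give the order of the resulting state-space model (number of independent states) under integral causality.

3  (C1, C2, I1 all integral)

bond 3 |J2  (Se1 fixes effort; stroke away)
bond 1 |J1  (C1 outputs effort q/C1)
bond 2 |J1  (C2 outputs effort q/C2)
bond 4 |I1  (I1: I, integral causality)
bond 0 |J1  (common-f at J1 fixed by 4)
bond 5 |J2  (J2 flow already set via bond 0)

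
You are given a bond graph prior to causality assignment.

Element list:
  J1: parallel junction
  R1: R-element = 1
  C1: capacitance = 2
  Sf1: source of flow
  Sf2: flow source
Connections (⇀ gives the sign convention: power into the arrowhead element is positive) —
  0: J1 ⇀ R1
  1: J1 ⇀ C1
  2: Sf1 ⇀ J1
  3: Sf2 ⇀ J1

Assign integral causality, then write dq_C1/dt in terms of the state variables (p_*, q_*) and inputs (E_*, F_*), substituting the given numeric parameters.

#2 stroke→Sf1  (Sf1 (Sf) sets flow on bond)
#3 stroke→Sf2  (Sf2 fixes flow; stroke at Sf2)
#1 stroke→J1  (prefer integral on C1)
#0 stroke→R1  (J1: bond 1 brought effort, rest push out)

dq_C1/dt = F_Sf1 + F_Sf2 - q_C1/2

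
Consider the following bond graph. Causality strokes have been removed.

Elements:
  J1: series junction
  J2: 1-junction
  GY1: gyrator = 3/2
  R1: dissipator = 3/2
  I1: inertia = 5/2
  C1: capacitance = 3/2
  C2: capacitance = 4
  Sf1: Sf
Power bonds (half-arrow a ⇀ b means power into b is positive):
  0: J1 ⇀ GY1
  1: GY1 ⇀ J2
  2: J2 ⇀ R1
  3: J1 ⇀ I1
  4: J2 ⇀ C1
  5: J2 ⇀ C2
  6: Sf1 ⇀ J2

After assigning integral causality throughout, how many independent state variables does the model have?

3  (C1, C2, I1 all integral)

β6 stroke at Sf1  (Sf1 fixes flow; stroke at Sf1)
β1 stroke at J2  (J2: bond 6 brought flow, rest push out)
β2 stroke at J2  (J2: bond 6 brought flow, rest push out)
β4 stroke at J2  (1-jn J2 has f-setter on 6)
β5 stroke at J2  (J2: bond 6 brought flow, rest push out)
β0 stroke at J1  (GY GY1: same side as bond 1)
β3 stroke at I1  (J1 needs exactly one f-in)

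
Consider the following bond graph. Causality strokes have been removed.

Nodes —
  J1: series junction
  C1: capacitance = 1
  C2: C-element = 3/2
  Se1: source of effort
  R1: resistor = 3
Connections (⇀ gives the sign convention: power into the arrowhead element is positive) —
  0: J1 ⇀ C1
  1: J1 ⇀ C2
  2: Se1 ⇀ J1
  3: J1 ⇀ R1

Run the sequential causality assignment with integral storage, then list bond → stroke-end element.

bond 2 |J1  (Se1 fixes effort; stroke away)
bond 0 |J1  (C1: C, integral causality)
bond 1 |J1  (C2: C, integral causality)
bond 3 |R1  (closing 1-jn rule on J1)

#0 |J1
#1 |J1
#2 |J1
#3 |R1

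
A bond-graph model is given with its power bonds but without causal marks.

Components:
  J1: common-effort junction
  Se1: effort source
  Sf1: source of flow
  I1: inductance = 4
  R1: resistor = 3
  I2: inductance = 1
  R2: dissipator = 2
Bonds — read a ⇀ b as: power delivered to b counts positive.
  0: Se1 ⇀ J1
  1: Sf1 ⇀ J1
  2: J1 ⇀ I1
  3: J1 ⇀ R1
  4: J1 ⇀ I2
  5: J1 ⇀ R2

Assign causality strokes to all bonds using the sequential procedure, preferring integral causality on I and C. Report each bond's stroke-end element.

#0 →J1  (source Se1 imposes e)
#1 →Sf1  (source Sf1 imposes f)
#2 →I1  (0-jn J1 has e-setter on 0)
#3 →R1  (0-jn J1 has e-setter on 0)
#4 →I2  (J1: bond 0 brought effort, rest push out)
#5 →R2  (0-jn J1 has e-setter on 0)

b0 →J1
b1 →Sf1
b2 →I1
b3 →R1
b4 →I2
b5 →R2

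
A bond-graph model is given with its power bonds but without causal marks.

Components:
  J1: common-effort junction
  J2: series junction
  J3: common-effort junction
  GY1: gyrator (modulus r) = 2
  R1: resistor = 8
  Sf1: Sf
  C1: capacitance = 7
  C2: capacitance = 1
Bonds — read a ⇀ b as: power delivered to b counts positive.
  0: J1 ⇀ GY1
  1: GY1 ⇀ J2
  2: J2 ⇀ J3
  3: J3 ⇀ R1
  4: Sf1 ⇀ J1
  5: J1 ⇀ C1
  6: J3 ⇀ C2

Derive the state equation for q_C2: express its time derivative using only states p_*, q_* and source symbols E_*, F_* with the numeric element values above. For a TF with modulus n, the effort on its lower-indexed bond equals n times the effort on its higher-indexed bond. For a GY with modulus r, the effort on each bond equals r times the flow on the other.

#4 stroke at Sf1  (Sf1 fixes flow; stroke at Sf1)
#5 stroke at J1  (C1: C, integral causality)
#0 stroke at GY1  (common-e at J1 fixed by 5)
#1 stroke at GY1  (through GY1, causality inverts; strokes same side of GY1)
#2 stroke at J2  (common-f at J2 fixed by 1)
#6 stroke at J3  (C2: C, integral causality)
#3 stroke at R1  (J3: bond 6 brought effort, rest push out)

dq_C2/dt = q_C1/14 - q_C2/8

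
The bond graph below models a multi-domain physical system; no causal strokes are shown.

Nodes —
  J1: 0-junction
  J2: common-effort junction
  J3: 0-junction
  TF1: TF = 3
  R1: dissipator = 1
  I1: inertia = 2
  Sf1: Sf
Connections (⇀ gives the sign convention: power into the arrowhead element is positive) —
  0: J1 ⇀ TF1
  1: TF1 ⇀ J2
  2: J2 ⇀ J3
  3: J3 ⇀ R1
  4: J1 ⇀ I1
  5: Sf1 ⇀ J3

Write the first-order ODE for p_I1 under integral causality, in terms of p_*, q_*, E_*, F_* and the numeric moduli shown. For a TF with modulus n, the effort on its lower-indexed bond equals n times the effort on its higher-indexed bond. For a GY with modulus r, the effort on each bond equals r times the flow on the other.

dp_I1/dt = 3*F_Sf1 - 9*p_I1/2

bond 5 stroke→Sf1  (source Sf1 imposes f)
bond 4 stroke→I1  (prefer integral on I1)
bond 0 stroke→J1  (J1: last free bond brings effort in)
bond 1 stroke→TF1  (TF TF1: opposite of bond 0)
bond 2 stroke→J2  (closing 0-jn rule on J2)
bond 3 stroke→J3  (J3: last free bond brings effort in)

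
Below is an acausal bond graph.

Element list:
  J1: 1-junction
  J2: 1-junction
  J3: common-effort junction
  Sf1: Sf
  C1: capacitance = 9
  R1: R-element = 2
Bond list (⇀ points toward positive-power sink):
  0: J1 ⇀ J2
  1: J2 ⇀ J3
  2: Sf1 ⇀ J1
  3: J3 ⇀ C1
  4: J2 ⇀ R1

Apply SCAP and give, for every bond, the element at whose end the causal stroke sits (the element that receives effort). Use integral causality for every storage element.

#0 |J1
#1 |J2
#2 |Sf1
#3 |J3
#4 |J2

b2 stroke→Sf1  (source Sf1 imposes f)
b0 stroke→J1  (J1 flow already set via bond 2)
b1 stroke→J2  (1-jn J2 has f-setter on 0)
b4 stroke→J2  (J2: bond 0 brought flow, rest push out)
b3 stroke→J3  (only one effort-in slot at J3)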